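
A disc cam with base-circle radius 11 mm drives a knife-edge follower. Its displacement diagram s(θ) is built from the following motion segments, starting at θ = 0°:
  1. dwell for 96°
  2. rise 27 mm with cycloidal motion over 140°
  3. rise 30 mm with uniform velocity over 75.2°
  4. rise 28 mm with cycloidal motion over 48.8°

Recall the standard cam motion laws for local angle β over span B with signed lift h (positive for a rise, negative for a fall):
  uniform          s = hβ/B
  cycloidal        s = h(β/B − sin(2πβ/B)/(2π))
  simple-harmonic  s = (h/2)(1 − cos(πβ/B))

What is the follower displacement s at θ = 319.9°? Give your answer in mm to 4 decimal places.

seg 1 [0°–96°] dwell: s stays 0.0000
seg 2 [96°–236°] cycloidal, h=27: full span → s += 27 → s = 27.0000
seg 3 [236°–311.2°] uniform, h=30: full span → s += 30 → s = 57.0000
seg 4 [311.2°–360°] cycloidal, h=28: θ=319.9° here. β=8.7, B=48.8. 28·(0.1783 − sin(2π·0.1783)/(2π)) = 0.9803 → s = 57.9803

57.9803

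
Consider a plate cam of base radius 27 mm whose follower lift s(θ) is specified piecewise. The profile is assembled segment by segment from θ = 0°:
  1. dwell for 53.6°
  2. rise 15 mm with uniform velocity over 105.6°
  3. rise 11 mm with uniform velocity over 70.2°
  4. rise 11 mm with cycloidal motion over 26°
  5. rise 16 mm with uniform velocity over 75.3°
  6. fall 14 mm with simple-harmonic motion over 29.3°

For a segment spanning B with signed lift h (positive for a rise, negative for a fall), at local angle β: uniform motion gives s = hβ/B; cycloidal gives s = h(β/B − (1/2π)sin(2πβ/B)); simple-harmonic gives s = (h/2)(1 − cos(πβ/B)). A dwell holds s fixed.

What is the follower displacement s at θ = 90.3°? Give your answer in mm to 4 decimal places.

seg 1 [0°–53.6°] dwell: s stays 0.0000
seg 2 [53.6°–159.2°] uniform, h=15: θ=90.3° here. β=36.7, B=105.6. 15·36.7/105.6 = 5.2131 → s = 5.2131

5.2131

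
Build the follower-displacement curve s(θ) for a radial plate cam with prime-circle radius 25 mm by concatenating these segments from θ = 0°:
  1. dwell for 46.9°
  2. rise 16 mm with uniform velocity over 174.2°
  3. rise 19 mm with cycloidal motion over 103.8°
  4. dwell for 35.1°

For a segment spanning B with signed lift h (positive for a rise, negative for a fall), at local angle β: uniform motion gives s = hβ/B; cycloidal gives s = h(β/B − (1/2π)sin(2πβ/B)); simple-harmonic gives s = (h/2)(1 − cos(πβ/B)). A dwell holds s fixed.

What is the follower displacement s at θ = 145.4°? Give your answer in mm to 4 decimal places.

seg 1 [0°–46.9°] dwell: s stays 0.0000
seg 2 [46.9°–221.1°] uniform, h=16: θ=145.4° here. β=98.5, B=174.2. 16·98.5/174.2 = 9.0471 → s = 9.0471

9.0471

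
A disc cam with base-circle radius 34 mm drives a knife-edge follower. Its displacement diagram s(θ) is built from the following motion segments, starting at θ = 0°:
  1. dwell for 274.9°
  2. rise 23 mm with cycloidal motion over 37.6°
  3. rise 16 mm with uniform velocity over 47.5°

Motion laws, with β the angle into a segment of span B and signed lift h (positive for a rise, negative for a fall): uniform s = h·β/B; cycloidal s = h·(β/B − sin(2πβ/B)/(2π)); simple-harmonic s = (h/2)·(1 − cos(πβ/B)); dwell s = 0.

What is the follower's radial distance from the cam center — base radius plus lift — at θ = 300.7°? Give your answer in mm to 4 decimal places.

seg 1 [0°–274.9°] dwell: s stays 0.0000
seg 2 [274.9°–312.5°] cycloidal, h=23: θ=300.7° here. β=25.8, B=37.6. 23·(0.6862 − sin(2π·0.6862)/(2π)) = 19.1520 → s = 19.1520
radial distance = base radius + s = 34 + 19.1520 = 53.1520

53.1520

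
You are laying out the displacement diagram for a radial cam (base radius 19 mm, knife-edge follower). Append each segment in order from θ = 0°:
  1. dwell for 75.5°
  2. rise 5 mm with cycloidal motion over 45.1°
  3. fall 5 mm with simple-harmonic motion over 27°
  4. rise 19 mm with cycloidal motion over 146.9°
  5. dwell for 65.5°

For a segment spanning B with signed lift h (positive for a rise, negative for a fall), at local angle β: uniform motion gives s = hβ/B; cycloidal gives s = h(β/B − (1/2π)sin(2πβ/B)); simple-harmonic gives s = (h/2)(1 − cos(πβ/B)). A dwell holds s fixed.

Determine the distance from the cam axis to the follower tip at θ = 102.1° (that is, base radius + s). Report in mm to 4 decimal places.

seg 1 [0°–75.5°] dwell: s stays 0.0000
seg 2 [75.5°–120.6°] cycloidal, h=5: θ=102.1° here. β=26.6, B=45.1. 5·(0.5898 − sin(2π·0.5898)/(2π)) = 3.3746 → s = 3.3746
radial distance = base radius + s = 19 + 3.3746 = 22.3746

22.3746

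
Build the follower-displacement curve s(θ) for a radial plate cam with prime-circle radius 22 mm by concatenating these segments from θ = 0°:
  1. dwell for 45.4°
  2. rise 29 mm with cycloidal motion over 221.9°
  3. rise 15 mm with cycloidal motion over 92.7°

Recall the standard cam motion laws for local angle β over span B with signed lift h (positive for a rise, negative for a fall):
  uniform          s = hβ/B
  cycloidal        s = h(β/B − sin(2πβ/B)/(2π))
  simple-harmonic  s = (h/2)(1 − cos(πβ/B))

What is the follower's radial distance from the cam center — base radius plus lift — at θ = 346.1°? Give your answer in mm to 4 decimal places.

seg 1 [0°–45.4°] dwell: s stays 0.0000
seg 2 [45.4°–267.3°] cycloidal, h=29: full span → s += 29 → s = 29.0000
seg 3 [267.3°–360°] cycloidal, h=15: θ=346.1° here. β=78.8, B=92.7. 15·(0.8501 − sin(2π·0.8501)/(2π)) = 14.6817 → s = 43.6817
radial distance = base radius + s = 22 + 43.6817 = 65.6817

65.6817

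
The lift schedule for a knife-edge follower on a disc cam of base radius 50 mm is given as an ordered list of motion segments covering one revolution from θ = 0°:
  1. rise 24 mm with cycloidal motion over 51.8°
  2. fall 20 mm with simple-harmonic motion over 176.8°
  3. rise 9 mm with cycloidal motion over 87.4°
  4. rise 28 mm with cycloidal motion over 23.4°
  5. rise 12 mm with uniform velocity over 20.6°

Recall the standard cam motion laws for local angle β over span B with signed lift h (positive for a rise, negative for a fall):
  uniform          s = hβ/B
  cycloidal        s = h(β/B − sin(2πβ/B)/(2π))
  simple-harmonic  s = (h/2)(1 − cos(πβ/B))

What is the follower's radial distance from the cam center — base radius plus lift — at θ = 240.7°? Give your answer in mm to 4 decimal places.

seg 1 [0°–51.8°] cycloidal, h=24: full span → s += 24 → s = 24.0000
seg 2 [51.8°–228.6°] simple-harmonic, h=-20: full span → s += -20 → s = 4.0000
seg 3 [228.6°–316°] cycloidal, h=9: θ=240.7° here. β=12.1, B=87.4. 9·(0.1384 − sin(2π·0.1384)/(2π)) = 0.1513 → s = 4.1513
radial distance = base radius + s = 50 + 4.1513 = 54.1513

54.1513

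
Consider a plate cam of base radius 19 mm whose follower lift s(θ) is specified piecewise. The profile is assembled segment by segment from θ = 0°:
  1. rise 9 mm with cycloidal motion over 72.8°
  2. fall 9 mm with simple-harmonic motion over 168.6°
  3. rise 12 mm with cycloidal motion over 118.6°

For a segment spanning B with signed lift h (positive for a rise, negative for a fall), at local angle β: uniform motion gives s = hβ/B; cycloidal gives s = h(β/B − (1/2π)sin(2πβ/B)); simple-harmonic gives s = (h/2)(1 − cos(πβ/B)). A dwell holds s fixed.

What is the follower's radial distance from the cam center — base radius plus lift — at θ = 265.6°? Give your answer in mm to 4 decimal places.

seg 1 [0°–72.8°] cycloidal, h=9: full span → s += 9 → s = 9.0000
seg 2 [72.8°–241.4°] simple-harmonic, h=-9: full span → s += -9 → s = 0.0000
seg 3 [241.4°–360°] cycloidal, h=12: θ=265.6° here. β=24.2, B=118.6. 12·(0.2040 − sin(2π·0.2040)/(2π)) = 0.6178 → s = 0.6178
radial distance = base radius + s = 19 + 0.6178 = 19.6178

19.6178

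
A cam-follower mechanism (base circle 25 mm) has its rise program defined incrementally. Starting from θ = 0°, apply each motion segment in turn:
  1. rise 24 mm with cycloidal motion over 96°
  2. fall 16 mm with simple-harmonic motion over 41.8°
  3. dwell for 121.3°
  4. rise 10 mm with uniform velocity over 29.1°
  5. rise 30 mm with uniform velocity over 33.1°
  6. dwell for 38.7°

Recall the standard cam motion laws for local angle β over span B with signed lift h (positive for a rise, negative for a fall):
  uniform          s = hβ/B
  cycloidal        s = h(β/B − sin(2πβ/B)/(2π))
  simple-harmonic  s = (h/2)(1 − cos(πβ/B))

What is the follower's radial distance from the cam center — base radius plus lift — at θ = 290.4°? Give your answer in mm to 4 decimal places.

seg 1 [0°–96°] cycloidal, h=24: full span → s += 24 → s = 24.0000
seg 2 [96°–137.8°] simple-harmonic, h=-16: full span → s += -16 → s = 8.0000
seg 3 [137.8°–259.1°] dwell: s stays 8.0000
seg 4 [259.1°–288.2°] uniform, h=10: full span → s += 10 → s = 18.0000
seg 5 [288.2°–321.3°] uniform, h=30: θ=290.4° here. β=2.2, B=33.1. 30·2.2/33.1 = 1.9940 → s = 19.9940
radial distance = base radius + s = 25 + 19.9940 = 44.9940

44.9940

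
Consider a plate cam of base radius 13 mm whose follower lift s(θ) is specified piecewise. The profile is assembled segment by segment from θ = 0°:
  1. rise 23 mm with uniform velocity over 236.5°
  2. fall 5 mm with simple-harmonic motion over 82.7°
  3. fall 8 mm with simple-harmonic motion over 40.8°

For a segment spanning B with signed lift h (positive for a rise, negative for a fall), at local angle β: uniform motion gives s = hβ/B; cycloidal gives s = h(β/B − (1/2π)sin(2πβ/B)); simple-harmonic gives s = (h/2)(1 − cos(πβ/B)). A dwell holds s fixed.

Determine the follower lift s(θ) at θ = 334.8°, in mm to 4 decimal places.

seg 1 [0°–236.5°] uniform, h=23: full span → s += 23 → s = 23.0000
seg 2 [236.5°–319.2°] simple-harmonic, h=-5: full span → s += -5 → s = 18.0000
seg 3 [319.2°–360°] simple-harmonic, h=-8: θ=334.8° here. β=15.6, B=40.8. -8/2·(1 − cos(π·0.3824)) = -2.5550 → s = 15.4450

15.4450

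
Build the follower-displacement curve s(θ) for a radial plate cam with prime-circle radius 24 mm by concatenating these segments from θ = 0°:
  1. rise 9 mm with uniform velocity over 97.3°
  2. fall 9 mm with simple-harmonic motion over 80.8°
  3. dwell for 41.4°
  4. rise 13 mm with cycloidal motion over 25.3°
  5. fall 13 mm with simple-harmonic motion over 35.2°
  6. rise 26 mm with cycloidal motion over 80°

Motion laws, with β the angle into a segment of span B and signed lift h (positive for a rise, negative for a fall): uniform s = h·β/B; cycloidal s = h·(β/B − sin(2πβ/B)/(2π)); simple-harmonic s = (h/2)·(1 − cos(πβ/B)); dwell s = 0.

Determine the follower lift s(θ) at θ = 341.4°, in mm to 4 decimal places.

seg 1 [0°–97.3°] uniform, h=9: full span → s += 9 → s = 9.0000
seg 2 [97.3°–178.1°] simple-harmonic, h=-9: full span → s += -9 → s = 0.0000
seg 3 [178.1°–219.5°] dwell: s stays 0.0000
seg 4 [219.5°–244.8°] cycloidal, h=13: full span → s += 13 → s = 13.0000
seg 5 [244.8°–280°] simple-harmonic, h=-13: full span → s += -13 → s = 0.0000
seg 6 [280°–360°] cycloidal, h=26: θ=341.4° here. β=61.4, B=80. 26·(0.7675 − sin(2π·0.7675)/(2π)) = 24.0680 → s = 24.0680

24.0680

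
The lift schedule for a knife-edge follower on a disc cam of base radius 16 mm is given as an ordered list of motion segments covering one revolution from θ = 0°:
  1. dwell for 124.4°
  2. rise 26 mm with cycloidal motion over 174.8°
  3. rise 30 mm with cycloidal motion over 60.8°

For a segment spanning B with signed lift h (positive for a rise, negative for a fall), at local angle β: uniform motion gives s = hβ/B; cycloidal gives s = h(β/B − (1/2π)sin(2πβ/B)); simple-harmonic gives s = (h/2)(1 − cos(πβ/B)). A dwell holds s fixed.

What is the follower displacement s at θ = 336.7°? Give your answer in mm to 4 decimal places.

seg 1 [0°–124.4°] dwell: s stays 0.0000
seg 2 [124.4°–299.2°] cycloidal, h=26: full span → s += 26 → s = 26.0000
seg 3 [299.2°–360°] cycloidal, h=30: θ=336.7° here. β=37.5, B=60.8. 30·(0.6168 − sin(2π·0.6168)/(2π)) = 21.7006 → s = 47.7006

47.7006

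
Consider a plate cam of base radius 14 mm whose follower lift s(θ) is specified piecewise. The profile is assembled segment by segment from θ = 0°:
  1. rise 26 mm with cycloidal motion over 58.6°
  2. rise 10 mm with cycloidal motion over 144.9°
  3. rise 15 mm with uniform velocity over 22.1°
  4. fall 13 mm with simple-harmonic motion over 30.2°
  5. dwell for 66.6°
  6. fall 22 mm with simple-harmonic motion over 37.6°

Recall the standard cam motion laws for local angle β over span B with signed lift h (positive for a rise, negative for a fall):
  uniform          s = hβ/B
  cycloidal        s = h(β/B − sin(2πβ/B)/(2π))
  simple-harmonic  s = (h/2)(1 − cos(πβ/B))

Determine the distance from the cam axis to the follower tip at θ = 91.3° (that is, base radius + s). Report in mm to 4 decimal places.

seg 1 [0°–58.6°] cycloidal, h=26: full span → s += 26 → s = 26.0000
seg 2 [58.6°–203.5°] cycloidal, h=10: θ=91.3° here. β=32.7, B=144.9. 10·(0.2257 − sin(2π·0.2257)/(2π)) = 0.6837 → s = 26.6837
radial distance = base radius + s = 14 + 26.6837 = 40.6837

40.6837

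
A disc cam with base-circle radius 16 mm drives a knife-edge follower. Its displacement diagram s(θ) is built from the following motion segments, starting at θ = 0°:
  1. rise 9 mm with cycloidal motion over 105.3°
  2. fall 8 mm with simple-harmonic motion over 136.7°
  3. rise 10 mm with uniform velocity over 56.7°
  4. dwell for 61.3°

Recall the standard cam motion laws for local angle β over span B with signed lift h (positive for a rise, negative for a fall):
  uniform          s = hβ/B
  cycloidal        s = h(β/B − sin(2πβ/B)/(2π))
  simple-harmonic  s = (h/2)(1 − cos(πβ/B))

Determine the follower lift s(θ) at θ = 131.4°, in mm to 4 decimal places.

seg 1 [0°–105.3°] cycloidal, h=9: full span → s += 9 → s = 9.0000
seg 2 [105.3°–242°] simple-harmonic, h=-8: θ=131.4° here. β=26.1, B=136.7. -8/2·(1 − cos(π·0.1909)) = -0.6983 → s = 8.3017

8.3017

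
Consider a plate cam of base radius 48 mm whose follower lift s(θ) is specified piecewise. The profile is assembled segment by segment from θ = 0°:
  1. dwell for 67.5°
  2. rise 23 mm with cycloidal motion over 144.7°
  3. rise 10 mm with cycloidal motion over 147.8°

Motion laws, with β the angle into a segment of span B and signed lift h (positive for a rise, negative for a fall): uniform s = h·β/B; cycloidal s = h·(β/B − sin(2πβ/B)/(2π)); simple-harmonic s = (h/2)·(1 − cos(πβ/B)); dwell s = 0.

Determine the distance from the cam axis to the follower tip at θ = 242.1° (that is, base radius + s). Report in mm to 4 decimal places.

seg 1 [0°–67.5°] dwell: s stays 0.0000
seg 2 [67.5°–212.2°] cycloidal, h=23: full span → s += 23 → s = 23.0000
seg 3 [212.2°–360°] cycloidal, h=10: θ=242.1° here. β=29.9, B=147.8. 10·(0.2023 − sin(2π·0.2023)/(2π)) = 0.5024 → s = 23.5024
radial distance = base radius + s = 48 + 23.5024 = 71.5024

71.5024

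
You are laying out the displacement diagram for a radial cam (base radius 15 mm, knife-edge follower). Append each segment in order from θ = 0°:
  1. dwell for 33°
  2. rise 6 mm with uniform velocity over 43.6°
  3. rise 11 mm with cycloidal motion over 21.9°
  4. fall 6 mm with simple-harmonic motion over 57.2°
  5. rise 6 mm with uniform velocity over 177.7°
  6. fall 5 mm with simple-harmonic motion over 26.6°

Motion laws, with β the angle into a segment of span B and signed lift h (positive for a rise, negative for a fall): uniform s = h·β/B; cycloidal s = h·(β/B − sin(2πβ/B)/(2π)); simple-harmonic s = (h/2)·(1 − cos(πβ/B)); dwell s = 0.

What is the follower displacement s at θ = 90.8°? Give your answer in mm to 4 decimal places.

seg 1 [0°–33°] dwell: s stays 0.0000
seg 2 [33°–76.6°] uniform, h=6: full span → s += 6 → s = 6.0000
seg 3 [76.6°–98.5°] cycloidal, h=11: θ=90.8° here. β=14.2, B=21.9. 11·(0.6484 − sin(2π·0.6484)/(2π)) = 8.5384 → s = 14.5384

14.5384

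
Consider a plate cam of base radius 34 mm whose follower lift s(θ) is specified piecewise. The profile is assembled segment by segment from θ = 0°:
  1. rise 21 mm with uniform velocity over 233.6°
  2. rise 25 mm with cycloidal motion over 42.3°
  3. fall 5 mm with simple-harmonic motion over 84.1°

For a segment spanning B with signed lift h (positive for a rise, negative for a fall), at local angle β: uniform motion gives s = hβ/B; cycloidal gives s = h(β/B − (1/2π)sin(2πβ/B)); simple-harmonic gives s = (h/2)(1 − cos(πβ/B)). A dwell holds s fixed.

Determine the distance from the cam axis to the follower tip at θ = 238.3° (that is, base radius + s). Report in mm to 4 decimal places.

seg 1 [0°–233.6°] uniform, h=21: full span → s += 21 → s = 21.0000
seg 2 [233.6°–275.9°] cycloidal, h=25: θ=238.3° here. β=4.7, B=42.3. 25·(0.1111 − sin(2π·0.1111)/(2π)) = 0.2202 → s = 21.2202
radial distance = base radius + s = 34 + 21.2202 = 55.2202

55.2202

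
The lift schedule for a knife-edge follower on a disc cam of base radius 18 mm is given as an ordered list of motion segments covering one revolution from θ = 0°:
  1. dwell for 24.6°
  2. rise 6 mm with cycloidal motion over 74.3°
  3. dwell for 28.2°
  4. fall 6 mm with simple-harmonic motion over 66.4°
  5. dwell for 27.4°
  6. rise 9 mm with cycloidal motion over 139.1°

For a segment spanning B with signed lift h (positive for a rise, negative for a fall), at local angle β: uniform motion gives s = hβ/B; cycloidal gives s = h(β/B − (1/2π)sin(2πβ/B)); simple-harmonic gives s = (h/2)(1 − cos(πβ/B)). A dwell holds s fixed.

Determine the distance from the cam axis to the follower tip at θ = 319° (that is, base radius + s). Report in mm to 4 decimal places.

seg 1 [0°–24.6°] dwell: s stays 0.0000
seg 2 [24.6°–98.9°] cycloidal, h=6: full span → s += 6 → s = 6.0000
seg 3 [98.9°–127.1°] dwell: s stays 6.0000
seg 4 [127.1°–193.5°] simple-harmonic, h=-6: full span → s += -6 → s = 0.0000
seg 5 [193.5°–220.9°] dwell: s stays 0.0000
seg 6 [220.9°–360°] cycloidal, h=9: θ=319° here. β=98.1, B=139.1. 9·(0.7052 − sin(2π·0.7052)/(2π)) = 7.7234 → s = 7.7234
radial distance = base radius + s = 18 + 7.7234 = 25.7234

25.7234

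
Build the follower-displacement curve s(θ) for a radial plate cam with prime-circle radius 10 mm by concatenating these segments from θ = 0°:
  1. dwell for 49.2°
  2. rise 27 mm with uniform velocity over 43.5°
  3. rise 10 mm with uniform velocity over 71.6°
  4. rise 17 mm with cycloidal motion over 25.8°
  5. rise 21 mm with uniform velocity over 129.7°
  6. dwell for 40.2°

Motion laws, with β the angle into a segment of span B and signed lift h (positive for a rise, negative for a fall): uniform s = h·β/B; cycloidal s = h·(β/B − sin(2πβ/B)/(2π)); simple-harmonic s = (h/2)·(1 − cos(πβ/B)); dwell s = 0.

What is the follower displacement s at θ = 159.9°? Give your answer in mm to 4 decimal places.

seg 1 [0°–49.2°] dwell: s stays 0.0000
seg 2 [49.2°–92.7°] uniform, h=27: full span → s += 27 → s = 27.0000
seg 3 [92.7°–164.3°] uniform, h=10: θ=159.9° here. β=67.2, B=71.6. 10·67.2/71.6 = 9.3855 → s = 36.3855

36.3855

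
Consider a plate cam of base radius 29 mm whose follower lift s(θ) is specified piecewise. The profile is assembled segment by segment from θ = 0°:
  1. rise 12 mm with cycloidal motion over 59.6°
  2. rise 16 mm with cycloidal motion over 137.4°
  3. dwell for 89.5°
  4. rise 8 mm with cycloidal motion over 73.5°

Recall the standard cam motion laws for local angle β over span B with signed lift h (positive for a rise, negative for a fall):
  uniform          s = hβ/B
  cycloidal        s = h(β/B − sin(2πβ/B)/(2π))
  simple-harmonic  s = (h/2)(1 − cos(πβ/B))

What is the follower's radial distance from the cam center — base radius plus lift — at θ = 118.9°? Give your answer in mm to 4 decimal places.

seg 1 [0°–59.6°] cycloidal, h=12: full span → s += 12 → s = 12.0000
seg 2 [59.6°–197°] cycloidal, h=16: θ=118.9° here. β=59.3, B=137.4. 16·(0.4316 − sin(2π·0.4316)/(2π)) = 5.8442 → s = 17.8442
radial distance = base radius + s = 29 + 17.8442 = 46.8442

46.8442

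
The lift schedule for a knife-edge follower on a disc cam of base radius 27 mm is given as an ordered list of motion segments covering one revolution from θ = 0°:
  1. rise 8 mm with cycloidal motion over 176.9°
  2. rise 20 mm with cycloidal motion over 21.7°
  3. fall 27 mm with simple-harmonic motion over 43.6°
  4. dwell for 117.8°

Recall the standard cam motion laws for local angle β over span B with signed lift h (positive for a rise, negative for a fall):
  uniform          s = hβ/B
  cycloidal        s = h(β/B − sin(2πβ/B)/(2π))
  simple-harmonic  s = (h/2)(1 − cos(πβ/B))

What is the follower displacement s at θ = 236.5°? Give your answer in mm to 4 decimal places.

seg 1 [0°–176.9°] cycloidal, h=8: full span → s += 8 → s = 8.0000
seg 2 [176.9°–198.6°] cycloidal, h=20: full span → s += 20 → s = 28.0000
seg 3 [198.6°–242.2°] simple-harmonic, h=-27: θ=236.5° here. β=37.9, B=43.6. -27/2·(1 − cos(π·0.8693)) = -25.8773 → s = 2.1227

2.1227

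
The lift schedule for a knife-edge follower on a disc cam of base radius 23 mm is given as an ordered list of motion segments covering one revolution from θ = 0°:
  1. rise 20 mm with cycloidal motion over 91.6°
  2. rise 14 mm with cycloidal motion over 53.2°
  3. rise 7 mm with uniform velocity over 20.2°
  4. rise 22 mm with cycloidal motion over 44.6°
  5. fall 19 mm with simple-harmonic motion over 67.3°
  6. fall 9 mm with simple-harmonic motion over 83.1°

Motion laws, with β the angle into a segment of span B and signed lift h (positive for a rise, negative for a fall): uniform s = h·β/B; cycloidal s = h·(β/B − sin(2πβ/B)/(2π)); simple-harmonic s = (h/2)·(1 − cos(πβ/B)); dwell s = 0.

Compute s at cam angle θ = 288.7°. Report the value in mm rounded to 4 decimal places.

seg 1 [0°–91.6°] cycloidal, h=20: full span → s += 20 → s = 20.0000
seg 2 [91.6°–144.8°] cycloidal, h=14: full span → s += 14 → s = 34.0000
seg 3 [144.8°–165°] uniform, h=7: full span → s += 7 → s = 41.0000
seg 4 [165°–209.6°] cycloidal, h=22: full span → s += 22 → s = 63.0000
seg 5 [209.6°–276.9°] simple-harmonic, h=-19: full span → s += -19 → s = 44.0000
seg 6 [276.9°–360°] simple-harmonic, h=-9: θ=288.7° here. β=11.8, B=83.1. -9/2·(1 − cos(π·0.1420)) = -0.4404 → s = 43.5596

43.5596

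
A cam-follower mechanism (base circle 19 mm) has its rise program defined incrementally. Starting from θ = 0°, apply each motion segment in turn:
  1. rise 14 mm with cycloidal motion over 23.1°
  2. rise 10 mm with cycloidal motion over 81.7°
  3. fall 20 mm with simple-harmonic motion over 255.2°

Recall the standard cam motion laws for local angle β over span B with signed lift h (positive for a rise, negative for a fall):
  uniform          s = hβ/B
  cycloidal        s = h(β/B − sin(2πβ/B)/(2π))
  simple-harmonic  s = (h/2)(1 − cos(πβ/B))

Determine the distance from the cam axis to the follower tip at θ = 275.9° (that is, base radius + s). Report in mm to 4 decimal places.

seg 1 [0°–23.1°] cycloidal, h=14: full span → s += 14 → s = 14.0000
seg 2 [23.1°–104.8°] cycloidal, h=10: full span → s += 10 → s = 24.0000
seg 3 [104.8°–360°] simple-harmonic, h=-20: θ=275.9° here. β=171.1, B=255.2. -20/2·(1 − cos(π·0.6705)) = -15.1027 → s = 8.8973
radial distance = base radius + s = 19 + 8.8973 = 27.8973

27.8973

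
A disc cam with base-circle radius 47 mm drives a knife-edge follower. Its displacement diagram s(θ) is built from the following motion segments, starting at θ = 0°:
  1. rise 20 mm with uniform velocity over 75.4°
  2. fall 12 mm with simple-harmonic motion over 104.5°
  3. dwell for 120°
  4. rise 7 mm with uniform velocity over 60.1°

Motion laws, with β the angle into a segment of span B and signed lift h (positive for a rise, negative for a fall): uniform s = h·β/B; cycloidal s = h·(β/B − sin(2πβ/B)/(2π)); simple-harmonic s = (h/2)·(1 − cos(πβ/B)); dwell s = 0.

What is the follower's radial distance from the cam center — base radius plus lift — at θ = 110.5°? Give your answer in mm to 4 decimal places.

seg 1 [0°–75.4°] uniform, h=20: full span → s += 20 → s = 20.0000
seg 2 [75.4°–179.9°] simple-harmonic, h=-12: θ=110.5° here. β=35.1, B=104.5. -12/2·(1 − cos(π·0.3359)) = -3.0418 → s = 16.9582
radial distance = base radius + s = 47 + 16.9582 = 63.9582

63.9582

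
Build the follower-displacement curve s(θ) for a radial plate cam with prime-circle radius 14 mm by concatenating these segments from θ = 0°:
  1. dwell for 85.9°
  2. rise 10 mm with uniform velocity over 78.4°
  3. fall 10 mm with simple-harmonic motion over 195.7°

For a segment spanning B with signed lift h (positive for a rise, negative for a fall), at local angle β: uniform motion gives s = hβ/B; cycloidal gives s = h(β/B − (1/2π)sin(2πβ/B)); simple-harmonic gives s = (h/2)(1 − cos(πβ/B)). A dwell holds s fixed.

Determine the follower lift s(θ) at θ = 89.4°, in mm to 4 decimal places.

seg 1 [0°–85.9°] dwell: s stays 0.0000
seg 2 [85.9°–164.3°] uniform, h=10: θ=89.4° here. β=3.5, B=78.4. 10·3.5/78.4 = 0.4464 → s = 0.4464

0.4464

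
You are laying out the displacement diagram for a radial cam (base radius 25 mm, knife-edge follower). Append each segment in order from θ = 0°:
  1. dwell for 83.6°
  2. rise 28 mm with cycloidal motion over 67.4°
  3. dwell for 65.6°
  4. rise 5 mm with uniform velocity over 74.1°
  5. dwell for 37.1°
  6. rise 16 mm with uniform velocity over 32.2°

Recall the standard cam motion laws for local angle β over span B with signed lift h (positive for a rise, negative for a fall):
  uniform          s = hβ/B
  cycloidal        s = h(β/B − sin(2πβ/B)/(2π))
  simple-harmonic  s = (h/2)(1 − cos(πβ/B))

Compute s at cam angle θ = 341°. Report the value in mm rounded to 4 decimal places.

seg 1 [0°–83.6°] dwell: s stays 0.0000
seg 2 [83.6°–151°] cycloidal, h=28: full span → s += 28 → s = 28.0000
seg 3 [151°–216.6°] dwell: s stays 28.0000
seg 4 [216.6°–290.7°] uniform, h=5: full span → s += 5 → s = 33.0000
seg 5 [290.7°–327.8°] dwell: s stays 33.0000
seg 6 [327.8°–360°] uniform, h=16: θ=341° here. β=13.2, B=32.2. 16·13.2/32.2 = 6.5590 → s = 39.5590

39.5590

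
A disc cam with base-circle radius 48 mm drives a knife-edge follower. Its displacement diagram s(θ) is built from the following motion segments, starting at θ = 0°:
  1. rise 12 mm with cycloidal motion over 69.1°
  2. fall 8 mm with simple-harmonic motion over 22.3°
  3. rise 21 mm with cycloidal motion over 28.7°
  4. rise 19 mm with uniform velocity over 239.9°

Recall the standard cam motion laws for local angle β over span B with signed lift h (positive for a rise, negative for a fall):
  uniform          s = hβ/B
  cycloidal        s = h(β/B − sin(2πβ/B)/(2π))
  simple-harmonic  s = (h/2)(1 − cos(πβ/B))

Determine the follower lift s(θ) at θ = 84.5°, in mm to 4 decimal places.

seg 1 [0°–69.1°] cycloidal, h=12: full span → s += 12 → s = 12.0000
seg 2 [69.1°–91.4°] simple-harmonic, h=-8: θ=84.5° here. β=15.4, B=22.3. -8/2·(1 − cos(π·0.6906)) = -6.2544 → s = 5.7456

5.7456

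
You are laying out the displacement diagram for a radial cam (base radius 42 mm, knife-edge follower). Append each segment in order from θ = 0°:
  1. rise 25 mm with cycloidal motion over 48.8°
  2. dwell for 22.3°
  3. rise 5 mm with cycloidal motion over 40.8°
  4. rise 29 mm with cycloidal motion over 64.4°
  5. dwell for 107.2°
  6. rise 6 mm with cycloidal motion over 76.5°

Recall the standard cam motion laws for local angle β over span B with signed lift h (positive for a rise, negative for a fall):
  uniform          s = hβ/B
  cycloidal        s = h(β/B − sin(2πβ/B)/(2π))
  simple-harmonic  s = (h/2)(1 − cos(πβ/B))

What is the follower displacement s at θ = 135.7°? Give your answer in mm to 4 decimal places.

seg 1 [0°–48.8°] cycloidal, h=25: full span → s += 25 → s = 25.0000
seg 2 [48.8°–71.1°] dwell: s stays 25.0000
seg 3 [71.1°–111.9°] cycloidal, h=5: full span → s += 5 → s = 30.0000
seg 4 [111.9°–176.3°] cycloidal, h=29: θ=135.7° here. β=23.8, B=64.4. 29·(0.3696 − sin(2π·0.3696)/(2π)) = 7.3442 → s = 37.3442

37.3442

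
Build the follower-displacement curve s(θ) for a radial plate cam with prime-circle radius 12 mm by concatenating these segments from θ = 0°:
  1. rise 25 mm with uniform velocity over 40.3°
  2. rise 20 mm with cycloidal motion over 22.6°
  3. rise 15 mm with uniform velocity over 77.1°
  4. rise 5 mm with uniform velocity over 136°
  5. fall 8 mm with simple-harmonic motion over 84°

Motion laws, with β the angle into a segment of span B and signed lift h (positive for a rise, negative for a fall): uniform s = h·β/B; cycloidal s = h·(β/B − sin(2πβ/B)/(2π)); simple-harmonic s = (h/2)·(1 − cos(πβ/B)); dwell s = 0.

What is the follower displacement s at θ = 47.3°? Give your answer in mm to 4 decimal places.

seg 1 [0°–40.3°] uniform, h=25: full span → s += 25 → s = 25.0000
seg 2 [40.3°–62.9°] cycloidal, h=20: θ=47.3° here. β=7, B=22.6. 20·(0.3097 − sin(2π·0.3097)/(2π)) = 3.2332 → s = 28.2332

28.2332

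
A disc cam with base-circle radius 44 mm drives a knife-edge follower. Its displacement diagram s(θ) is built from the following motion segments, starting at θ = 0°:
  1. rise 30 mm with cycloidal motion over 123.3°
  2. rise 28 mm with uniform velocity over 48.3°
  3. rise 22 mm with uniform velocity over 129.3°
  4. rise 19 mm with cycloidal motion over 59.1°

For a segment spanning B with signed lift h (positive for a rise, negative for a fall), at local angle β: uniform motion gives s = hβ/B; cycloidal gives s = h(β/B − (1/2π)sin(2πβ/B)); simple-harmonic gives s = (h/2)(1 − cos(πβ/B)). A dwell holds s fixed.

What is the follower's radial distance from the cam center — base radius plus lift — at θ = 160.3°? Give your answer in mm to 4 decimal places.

seg 1 [0°–123.3°] cycloidal, h=30: full span → s += 30 → s = 30.0000
seg 2 [123.3°–171.6°] uniform, h=28: θ=160.3° here. β=37, B=48.3. 28·37/48.3 = 21.4493 → s = 51.4493
radial distance = base radius + s = 44 + 51.4493 = 95.4493

95.4493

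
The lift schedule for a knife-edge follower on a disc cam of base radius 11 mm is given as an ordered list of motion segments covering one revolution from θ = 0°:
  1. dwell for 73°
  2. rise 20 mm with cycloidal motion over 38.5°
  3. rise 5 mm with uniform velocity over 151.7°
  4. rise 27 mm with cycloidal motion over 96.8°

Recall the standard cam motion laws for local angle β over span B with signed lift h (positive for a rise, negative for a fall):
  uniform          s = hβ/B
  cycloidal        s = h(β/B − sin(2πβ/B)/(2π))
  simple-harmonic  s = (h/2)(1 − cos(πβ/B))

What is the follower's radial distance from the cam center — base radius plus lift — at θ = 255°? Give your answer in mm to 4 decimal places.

seg 1 [0°–73°] dwell: s stays 0.0000
seg 2 [73°–111.5°] cycloidal, h=20: full span → s += 20 → s = 20.0000
seg 3 [111.5°–263.2°] uniform, h=5: θ=255° here. β=143.5, B=151.7. 5·143.5/151.7 = 4.7297 → s = 24.7297
radial distance = base radius + s = 11 + 24.7297 = 35.7297

35.7297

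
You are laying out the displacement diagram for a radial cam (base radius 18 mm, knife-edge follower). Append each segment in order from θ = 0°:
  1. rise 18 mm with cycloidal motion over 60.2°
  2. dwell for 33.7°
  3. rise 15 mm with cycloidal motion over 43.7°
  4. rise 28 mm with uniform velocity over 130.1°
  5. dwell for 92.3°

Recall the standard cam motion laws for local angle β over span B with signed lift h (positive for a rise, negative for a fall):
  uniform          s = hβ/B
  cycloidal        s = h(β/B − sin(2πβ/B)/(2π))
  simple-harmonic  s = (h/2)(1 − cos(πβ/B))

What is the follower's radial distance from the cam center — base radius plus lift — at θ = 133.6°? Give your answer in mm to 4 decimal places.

seg 1 [0°–60.2°] cycloidal, h=18: full span → s += 18 → s = 18.0000
seg 2 [60.2°–93.9°] dwell: s stays 18.0000
seg 3 [93.9°–137.6°] cycloidal, h=15: θ=133.6° here. β=39.7, B=43.7. 15·(0.9085 − sin(2π·0.9085)/(2π)) = 14.9256 → s = 32.9256
radial distance = base radius + s = 18 + 32.9256 = 50.9256

50.9256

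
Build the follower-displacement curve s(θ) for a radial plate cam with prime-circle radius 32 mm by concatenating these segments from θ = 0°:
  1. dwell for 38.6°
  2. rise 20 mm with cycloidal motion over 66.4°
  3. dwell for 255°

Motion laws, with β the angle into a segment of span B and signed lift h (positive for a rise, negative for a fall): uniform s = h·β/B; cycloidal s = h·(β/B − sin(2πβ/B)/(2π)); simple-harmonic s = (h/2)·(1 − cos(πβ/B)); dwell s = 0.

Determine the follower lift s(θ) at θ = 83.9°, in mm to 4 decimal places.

seg 1 [0°–38.6°] dwell: s stays 0.0000
seg 2 [38.6°–105°] cycloidal, h=20: θ=83.9° here. β=45.3, B=66.4. 20·(0.6822 − sin(2π·0.6822)/(2π)) = 16.5434 → s = 16.5434

16.5434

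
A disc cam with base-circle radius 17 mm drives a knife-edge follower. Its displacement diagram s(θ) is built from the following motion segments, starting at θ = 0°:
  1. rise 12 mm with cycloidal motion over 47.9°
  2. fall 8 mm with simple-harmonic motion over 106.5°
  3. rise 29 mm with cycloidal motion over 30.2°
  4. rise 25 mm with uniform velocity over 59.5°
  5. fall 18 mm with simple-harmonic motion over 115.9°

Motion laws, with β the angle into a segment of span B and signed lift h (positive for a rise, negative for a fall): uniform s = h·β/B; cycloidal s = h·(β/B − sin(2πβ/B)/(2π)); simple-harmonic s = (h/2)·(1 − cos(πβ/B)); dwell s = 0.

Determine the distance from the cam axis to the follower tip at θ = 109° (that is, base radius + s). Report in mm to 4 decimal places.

seg 1 [0°–47.9°] cycloidal, h=12: full span → s += 12 → s = 12.0000
seg 2 [47.9°–154.4°] simple-harmonic, h=-8: θ=109° here. β=61.1, B=106.5. -8/2·(1 − cos(π·0.5737)) = -4.9180 → s = 7.0820
radial distance = base radius + s = 17 + 7.0820 = 24.0820

24.0820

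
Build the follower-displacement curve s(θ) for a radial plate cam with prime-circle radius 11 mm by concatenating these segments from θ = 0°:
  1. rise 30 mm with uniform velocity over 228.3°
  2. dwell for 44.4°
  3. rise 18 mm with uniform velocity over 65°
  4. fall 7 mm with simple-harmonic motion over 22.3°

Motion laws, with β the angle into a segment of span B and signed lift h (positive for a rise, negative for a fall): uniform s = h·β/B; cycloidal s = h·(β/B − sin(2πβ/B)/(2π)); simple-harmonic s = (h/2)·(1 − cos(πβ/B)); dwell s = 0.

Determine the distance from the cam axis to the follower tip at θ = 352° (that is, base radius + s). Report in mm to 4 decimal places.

seg 1 [0°–228.3°] uniform, h=30: full span → s += 30 → s = 30.0000
seg 2 [228.3°–272.7°] dwell: s stays 30.0000
seg 3 [272.7°–337.7°] uniform, h=18: full span → s += 18 → s = 48.0000
seg 4 [337.7°–360°] simple-harmonic, h=-7: θ=352° here. β=14.3, B=22.3. -7/2·(1 − cos(π·0.6413)) = -5.0027 → s = 42.9973
radial distance = base radius + s = 11 + 42.9973 = 53.9973

53.9973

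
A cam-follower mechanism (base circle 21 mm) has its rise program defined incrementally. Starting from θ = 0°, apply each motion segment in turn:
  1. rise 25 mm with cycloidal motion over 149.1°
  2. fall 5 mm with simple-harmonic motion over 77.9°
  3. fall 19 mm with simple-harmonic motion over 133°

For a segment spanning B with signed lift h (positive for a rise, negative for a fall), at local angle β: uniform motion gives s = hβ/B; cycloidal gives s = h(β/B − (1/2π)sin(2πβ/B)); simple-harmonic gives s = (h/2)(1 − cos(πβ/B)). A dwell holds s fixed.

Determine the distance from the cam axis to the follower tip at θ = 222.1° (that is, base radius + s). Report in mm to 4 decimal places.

seg 1 [0°–149.1°] cycloidal, h=25: full span → s += 25 → s = 25.0000
seg 2 [149.1°–227°] simple-harmonic, h=-5: θ=222.1° here. β=73, B=77.9. -5/2·(1 − cos(π·0.9371)) = -4.9513 → s = 20.0487
radial distance = base radius + s = 21 + 20.0487 = 41.0487

41.0487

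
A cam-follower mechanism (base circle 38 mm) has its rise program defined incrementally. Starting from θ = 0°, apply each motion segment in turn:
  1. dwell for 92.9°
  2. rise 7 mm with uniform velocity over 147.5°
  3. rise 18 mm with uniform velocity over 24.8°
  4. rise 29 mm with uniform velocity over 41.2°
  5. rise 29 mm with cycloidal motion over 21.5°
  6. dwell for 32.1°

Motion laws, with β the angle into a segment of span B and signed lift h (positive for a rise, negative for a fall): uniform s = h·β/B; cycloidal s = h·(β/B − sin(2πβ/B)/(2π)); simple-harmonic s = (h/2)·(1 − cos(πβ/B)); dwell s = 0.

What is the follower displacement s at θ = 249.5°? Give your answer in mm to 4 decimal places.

seg 1 [0°–92.9°] dwell: s stays 0.0000
seg 2 [92.9°–240.4°] uniform, h=7: full span → s += 7 → s = 7.0000
seg 3 [240.4°–265.2°] uniform, h=18: θ=249.5° here. β=9.1, B=24.8. 18·9.1/24.8 = 6.6048 → s = 13.6048

13.6048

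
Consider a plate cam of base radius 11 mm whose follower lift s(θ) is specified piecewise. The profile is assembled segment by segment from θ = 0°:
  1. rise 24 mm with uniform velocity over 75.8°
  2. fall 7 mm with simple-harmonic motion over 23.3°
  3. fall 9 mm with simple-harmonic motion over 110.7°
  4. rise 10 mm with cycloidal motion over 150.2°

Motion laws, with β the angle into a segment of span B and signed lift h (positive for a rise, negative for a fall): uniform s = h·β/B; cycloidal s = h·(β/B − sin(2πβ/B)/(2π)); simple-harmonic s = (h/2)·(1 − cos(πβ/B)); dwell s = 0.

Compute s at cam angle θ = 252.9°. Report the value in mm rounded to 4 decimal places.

seg 1 [0°–75.8°] uniform, h=24: full span → s += 24 → s = 24.0000
seg 2 [75.8°–99.1°] simple-harmonic, h=-7: full span → s += -7 → s = 17.0000
seg 3 [99.1°–209.8°] simple-harmonic, h=-9: full span → s += -9 → s = 8.0000
seg 4 [209.8°–360°] cycloidal, h=10: θ=252.9° here. β=43.1, B=150.2. 10·(0.2870 − sin(2π·0.2870)/(2π)) = 1.3207 → s = 9.3207

9.3207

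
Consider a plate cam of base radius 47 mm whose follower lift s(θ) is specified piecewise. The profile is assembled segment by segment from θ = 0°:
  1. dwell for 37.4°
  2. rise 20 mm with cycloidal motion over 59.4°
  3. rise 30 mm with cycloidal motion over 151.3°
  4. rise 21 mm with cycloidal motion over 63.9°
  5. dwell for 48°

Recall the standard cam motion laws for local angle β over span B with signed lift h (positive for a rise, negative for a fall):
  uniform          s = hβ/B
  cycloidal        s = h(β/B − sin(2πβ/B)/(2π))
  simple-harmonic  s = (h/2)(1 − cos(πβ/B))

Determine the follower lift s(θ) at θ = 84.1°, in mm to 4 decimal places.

seg 1 [0°–37.4°] dwell: s stays 0.0000
seg 2 [37.4°–96.8°] cycloidal, h=20: θ=84.1° here. β=46.7, B=59.4. 20·(0.7862 − sin(2π·0.7862)/(2π)) = 18.8250 → s = 18.8250

18.8250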